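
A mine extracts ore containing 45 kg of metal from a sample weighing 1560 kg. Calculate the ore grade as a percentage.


Ore grade = (metal mass / ore mass) * 100
= (45 / 1560) * 100
= 0.02884615385 * 100
= 2.8846%

2.8846%


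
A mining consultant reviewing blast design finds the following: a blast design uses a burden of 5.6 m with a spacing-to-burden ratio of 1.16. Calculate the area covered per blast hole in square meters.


36.3776 m^2

First, find the spacing:
Spacing = burden * ratio = 5.6 * 1.16
= 6.496 m
Then, calculate the area:
Area = burden * spacing = 5.6 * 6.496
= 36.3776 m^2


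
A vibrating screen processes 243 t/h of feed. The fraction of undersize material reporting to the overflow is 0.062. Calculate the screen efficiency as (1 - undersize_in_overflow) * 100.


93.8%

Screen efficiency = (1 - fraction of undersize in overflow) * 100
= (1 - 0.062) * 100
= 0.938 * 100
= 93.8%


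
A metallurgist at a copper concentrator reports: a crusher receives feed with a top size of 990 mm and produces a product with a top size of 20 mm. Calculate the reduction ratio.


Reduction ratio = feed size / product size
= 990 / 20
= 49.5

49.5


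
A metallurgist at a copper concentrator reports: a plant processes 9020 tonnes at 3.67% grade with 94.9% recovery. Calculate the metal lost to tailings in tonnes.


16.8827 tonnes

Total metal in feed:
= 9020 * 3.67 / 100 = 331.034 tonnes
Metal recovered:
= 331.034 * 94.9 / 100 = 314.151266 tonnes
Metal lost to tailings:
= 331.034 - 314.151266
= 16.8827 tonnes


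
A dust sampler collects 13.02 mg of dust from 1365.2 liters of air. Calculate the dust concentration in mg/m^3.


9.5371 mg/m^3

Convert liters to m^3: 1 m^3 = 1000 L
Concentration = mass / volume * 1000
= 13.02 / 1365.2 * 1000
= 0.009537064166 * 1000
= 9.5371 mg/m^3


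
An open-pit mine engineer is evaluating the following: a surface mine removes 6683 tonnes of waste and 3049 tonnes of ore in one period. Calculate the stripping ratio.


Stripping ratio = waste tonnage / ore tonnage
= 6683 / 3049
= 2.1919

2.1919


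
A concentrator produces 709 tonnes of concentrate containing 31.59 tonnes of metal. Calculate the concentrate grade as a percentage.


4.4556%

Grade = (metal in concentrate / concentrate mass) * 100
= (31.59 / 709) * 100
= 0.04455571227 * 100
= 4.4556%


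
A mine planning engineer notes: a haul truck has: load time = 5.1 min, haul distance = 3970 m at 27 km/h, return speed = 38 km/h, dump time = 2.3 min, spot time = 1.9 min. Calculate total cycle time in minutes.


24.3906 min

Convert haul speed to m/min: 27 * 1000/60 = 450 m/min
Haul time = 3970 / 450 = 8.822222222 min
Convert return speed to m/min: 38 * 1000/60 = 633.3333333 m/min
Return time = 3970 / 633.3333333 = 6.268421053 min
Total cycle time:
= 5.1 + 8.822222222 + 2.3 + 6.268421053 + 1.9
= 24.3906 min


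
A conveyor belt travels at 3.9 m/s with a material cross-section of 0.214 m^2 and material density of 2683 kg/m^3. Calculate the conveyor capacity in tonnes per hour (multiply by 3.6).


Volumetric flow = speed * area
= 3.9 * 0.214 = 0.8346 m^3/s
Mass flow = volumetric * density
= 0.8346 * 2683 = 2239.2318 kg/s
Convert to t/h: multiply by 3.6
Capacity = 2239.2318 * 3.6
= 8061.2345 t/h

8061.2345 t/h


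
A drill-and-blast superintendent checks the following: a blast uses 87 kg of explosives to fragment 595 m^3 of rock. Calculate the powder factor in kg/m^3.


0.1462 kg/m^3

Powder factor = explosive mass / rock volume
= 87 / 595
= 0.1462 kg/m^3


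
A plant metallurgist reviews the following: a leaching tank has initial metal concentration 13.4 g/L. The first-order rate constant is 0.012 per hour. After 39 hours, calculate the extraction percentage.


37.3746%

Compute the exponent:
-k * t = -0.012 * 39 = -0.468
Remaining concentration:
C = 13.4 * exp(-0.468)
= 13.4 * 0.6262535237
= 8.391797217 g/L
Extracted = 13.4 - 8.391797217 = 5.008202783 g/L
Extraction % = 5.008202783 / 13.4 * 100
= 37.3746%


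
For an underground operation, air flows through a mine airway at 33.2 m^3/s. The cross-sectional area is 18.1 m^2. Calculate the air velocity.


1.8343 m/s

Velocity = flow rate / cross-sectional area
= 33.2 / 18.1
= 1.8343 m/s


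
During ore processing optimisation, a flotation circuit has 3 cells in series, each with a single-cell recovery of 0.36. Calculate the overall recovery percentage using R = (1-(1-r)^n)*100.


73.7856%

Complement of single-cell recovery:
1 - r = 1 - 0.36 = 0.64
Raise to power n:
(1 - r)^3 = 0.64^3 = 0.262144
Overall recovery:
R = (1 - 0.262144) * 100
= 73.7856%


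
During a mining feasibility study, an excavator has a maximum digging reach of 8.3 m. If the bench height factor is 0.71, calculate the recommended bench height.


5.893 m

Bench height = reach * factor
= 8.3 * 0.71
= 5.893 m


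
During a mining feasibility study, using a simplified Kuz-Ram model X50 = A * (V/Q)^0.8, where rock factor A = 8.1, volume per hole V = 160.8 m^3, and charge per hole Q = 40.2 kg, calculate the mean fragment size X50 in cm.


24.5546 cm

Compute V/Q:
V/Q = 160.8 / 40.2 = 4
Raise to the power 0.8:
(V/Q)^0.8 = 4^0.8 = 3.031433133
Multiply by A:
X50 = 8.1 * 3.031433133
= 24.5546 cm


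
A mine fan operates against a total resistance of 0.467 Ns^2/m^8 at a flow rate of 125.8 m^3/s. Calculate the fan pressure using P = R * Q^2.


7390.5739 Pa

Compute Q^2:
Q^2 = 125.8^2 = 15825.64
Compute pressure:
P = R * Q^2 = 0.467 * 15825.64
= 7390.5739 Pa


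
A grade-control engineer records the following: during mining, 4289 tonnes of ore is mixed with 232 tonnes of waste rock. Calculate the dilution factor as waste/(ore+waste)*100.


Total material = ore + waste
= 4289 + 232 = 4521 tonnes
Dilution = waste / total * 100
= 232 / 4521 * 100
= 0.05131608051 * 100
= 5.1316%

5.1316%


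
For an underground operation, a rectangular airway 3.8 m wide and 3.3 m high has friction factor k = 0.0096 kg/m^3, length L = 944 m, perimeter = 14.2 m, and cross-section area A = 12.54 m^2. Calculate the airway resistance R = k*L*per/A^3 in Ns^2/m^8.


Compute the numerator:
k * L * per = 0.0096 * 944 * 14.2
= 128.68608
Compute the denominator:
A^3 = 12.54^3 = 1971.935064
Resistance:
R = 128.68608 / 1971.935064
= 0.0653 Ns^2/m^8

0.0653 Ns^2/m^8


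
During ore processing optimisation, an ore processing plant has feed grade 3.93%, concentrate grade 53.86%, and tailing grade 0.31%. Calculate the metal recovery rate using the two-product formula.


Using the two-product formula:
R = 100 * c * (f - t) / (f * (c - t))
Numerator = 100 * 53.86 * (3.93 - 0.31)
= 100 * 53.86 * 3.62
= 19497.32
Denominator = 3.93 * (53.86 - 0.31)
= 3.93 * 53.55
= 210.4515
R = 19497.32 / 210.4515
= 92.6452%

92.6452%


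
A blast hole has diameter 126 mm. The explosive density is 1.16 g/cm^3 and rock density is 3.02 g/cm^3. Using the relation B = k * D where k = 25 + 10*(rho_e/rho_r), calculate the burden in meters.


3.634 m

First, compute k:
rho_e / rho_r = 1.16 / 3.02 = 0.3841059603
k = 25 + 10 * 0.3841059603 = 28.8410596
Then, compute burden:
B = k * D / 1000 = 28.8410596 * 126 / 1000
= 3633.97351 / 1000
= 3.634 m


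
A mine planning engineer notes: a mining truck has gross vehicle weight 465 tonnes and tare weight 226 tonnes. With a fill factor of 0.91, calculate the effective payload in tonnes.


217.49 tonnes

Maximum payload = gross - tare
= 465 - 226 = 239 tonnes
Effective payload = max payload * fill factor
= 239 * 0.91
= 217.49 tonnes


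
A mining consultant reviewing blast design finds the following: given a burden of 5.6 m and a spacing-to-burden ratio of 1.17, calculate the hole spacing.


6.552 m

Spacing = burden * ratio
= 5.6 * 1.17
= 6.552 m


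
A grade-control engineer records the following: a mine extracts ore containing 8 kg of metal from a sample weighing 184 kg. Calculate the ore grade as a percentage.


4.3478%

Ore grade = (metal mass / ore mass) * 100
= (8 / 184) * 100
= 0.04347826087 * 100
= 4.3478%


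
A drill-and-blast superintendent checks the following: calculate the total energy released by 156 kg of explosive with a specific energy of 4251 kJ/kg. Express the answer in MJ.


663.156 MJ

Energy = mass * specific_energy / 1000
= 156 * 4251 / 1000
= 663156 / 1000
= 663.156 MJ


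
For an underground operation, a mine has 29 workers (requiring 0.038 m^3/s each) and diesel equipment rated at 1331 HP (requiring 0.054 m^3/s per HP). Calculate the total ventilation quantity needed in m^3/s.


72.976 m^3/s

Airflow for workers:
Q_people = 29 * 0.038 = 1.102 m^3/s
Airflow for diesel equipment:
Q_diesel = 1331 * 0.054 = 71.874 m^3/s
Total ventilation:
Q_total = 1.102 + 71.874
= 72.976 m^3/s


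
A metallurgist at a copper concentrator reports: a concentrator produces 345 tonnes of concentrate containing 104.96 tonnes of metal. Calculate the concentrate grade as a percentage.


30.4232%

Grade = (metal in concentrate / concentrate mass) * 100
= (104.96 / 345) * 100
= 0.3042318841 * 100
= 30.4232%


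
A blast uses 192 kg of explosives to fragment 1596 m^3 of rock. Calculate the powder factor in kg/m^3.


Powder factor = explosive mass / rock volume
= 192 / 1596
= 0.1203 kg/m^3

0.1203 kg/m^3


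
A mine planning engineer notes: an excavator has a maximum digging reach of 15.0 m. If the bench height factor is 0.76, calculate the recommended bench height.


11.4 m

Bench height = reach * factor
= 15.0 * 0.76
= 11.4 m


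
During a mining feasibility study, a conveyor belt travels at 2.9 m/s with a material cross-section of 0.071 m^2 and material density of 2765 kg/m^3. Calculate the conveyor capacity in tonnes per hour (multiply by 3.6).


Volumetric flow = speed * area
= 2.9 * 0.071 = 0.2059 m^3/s
Mass flow = volumetric * density
= 0.2059 * 2765 = 569.3135 kg/s
Convert to t/h: multiply by 3.6
Capacity = 569.3135 * 3.6
= 2049.5286 t/h

2049.5286 t/h


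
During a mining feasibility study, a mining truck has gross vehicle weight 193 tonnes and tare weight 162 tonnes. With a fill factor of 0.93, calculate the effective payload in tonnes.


Maximum payload = gross - tare
= 193 - 162 = 31 tonnes
Effective payload = max payload * fill factor
= 31 * 0.93
= 28.83 tonnes

28.83 tonnes


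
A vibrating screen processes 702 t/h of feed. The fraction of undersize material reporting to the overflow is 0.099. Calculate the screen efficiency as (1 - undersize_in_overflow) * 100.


90.1%

Screen efficiency = (1 - fraction of undersize in overflow) * 100
= (1 - 0.099) * 100
= 0.901 * 100
= 90.1%


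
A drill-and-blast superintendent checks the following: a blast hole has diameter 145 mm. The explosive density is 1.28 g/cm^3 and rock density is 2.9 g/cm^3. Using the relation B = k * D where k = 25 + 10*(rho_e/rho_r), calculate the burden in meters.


First, compute k:
rho_e / rho_r = 1.28 / 2.9 = 0.4413793103
k = 25 + 10 * 0.4413793103 = 29.4137931
Then, compute burden:
B = k * D / 1000 = 29.4137931 * 145 / 1000
= 4265 / 1000
= 4.265 m

4.265 m


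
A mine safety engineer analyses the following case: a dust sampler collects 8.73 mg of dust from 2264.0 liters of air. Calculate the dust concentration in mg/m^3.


Convert liters to m^3: 1 m^3 = 1000 L
Concentration = mass / volume * 1000
= 8.73 / 2264.0 * 1000
= 0.003856007067 * 1000
= 3.856 mg/m^3

3.856 mg/m^3


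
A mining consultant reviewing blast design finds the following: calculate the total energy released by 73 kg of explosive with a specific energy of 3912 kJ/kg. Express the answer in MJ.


Energy = mass * specific_energy / 1000
= 73 * 3912 / 1000
= 285576 / 1000
= 285.576 MJ

285.576 MJ


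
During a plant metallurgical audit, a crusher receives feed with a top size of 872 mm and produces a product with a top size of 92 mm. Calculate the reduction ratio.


Reduction ratio = feed size / product size
= 872 / 92
= 9.4783

9.4783


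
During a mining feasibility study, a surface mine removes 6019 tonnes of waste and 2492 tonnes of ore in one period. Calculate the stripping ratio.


2.4153

Stripping ratio = waste tonnage / ore tonnage
= 6019 / 2492
= 2.4153


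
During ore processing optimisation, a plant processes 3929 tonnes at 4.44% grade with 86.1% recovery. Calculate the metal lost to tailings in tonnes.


24.2482 tonnes

Total metal in feed:
= 3929 * 4.44 / 100 = 174.4476 tonnes
Metal recovered:
= 174.4476 * 86.1 / 100 = 150.1993836 tonnes
Metal lost to tailings:
= 174.4476 - 150.1993836
= 24.2482 tonnes


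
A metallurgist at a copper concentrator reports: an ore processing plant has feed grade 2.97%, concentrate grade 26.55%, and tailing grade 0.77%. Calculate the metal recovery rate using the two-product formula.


Using the two-product formula:
R = 100 * c * (f - t) / (f * (c - t))
Numerator = 100 * 26.55 * (2.97 - 0.77)
= 100 * 26.55 * 2.2
= 5841.0
Denominator = 2.97 * (26.55 - 0.77)
= 2.97 * 25.78
= 76.5666
R = 5841.0 / 76.5666
= 76.2865%

76.2865%


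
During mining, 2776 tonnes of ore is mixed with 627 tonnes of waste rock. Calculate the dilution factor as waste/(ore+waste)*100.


18.4249%

Total material = ore + waste
= 2776 + 627 = 3403 tonnes
Dilution = waste / total * 100
= 627 / 3403 * 100
= 0.1842491919 * 100
= 18.4249%


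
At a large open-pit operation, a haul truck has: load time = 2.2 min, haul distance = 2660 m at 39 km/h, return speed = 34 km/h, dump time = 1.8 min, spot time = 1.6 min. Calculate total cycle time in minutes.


14.3864 min

Convert haul speed to m/min: 39 * 1000/60 = 650 m/min
Haul time = 2660 / 650 = 4.092307692 min
Convert return speed to m/min: 34 * 1000/60 = 566.6666667 m/min
Return time = 2660 / 566.6666667 = 4.694117647 min
Total cycle time:
= 2.2 + 4.092307692 + 1.8 + 4.694117647 + 1.6
= 14.3864 min


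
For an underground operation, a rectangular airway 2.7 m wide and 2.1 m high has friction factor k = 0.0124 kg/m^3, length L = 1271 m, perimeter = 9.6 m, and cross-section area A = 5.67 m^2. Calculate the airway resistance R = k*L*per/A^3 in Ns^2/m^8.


0.83 Ns^2/m^8

Compute the numerator:
k * L * per = 0.0124 * 1271 * 9.6
= 151.29984
Compute the denominator:
A^3 = 5.67^3 = 182.284263
Resistance:
R = 151.29984 / 182.284263
= 0.83 Ns^2/m^8


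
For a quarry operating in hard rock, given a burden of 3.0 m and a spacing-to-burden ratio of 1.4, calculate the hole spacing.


Spacing = burden * ratio
= 3.0 * 1.4
= 4.2 m

4.2 m


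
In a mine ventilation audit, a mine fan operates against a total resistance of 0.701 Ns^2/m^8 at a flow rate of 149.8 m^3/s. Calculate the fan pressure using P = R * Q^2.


15730.468 Pa

Compute Q^2:
Q^2 = 149.8^2 = 22440.04
Compute pressure:
P = R * Q^2 = 0.701 * 22440.04
= 15730.468 Pa


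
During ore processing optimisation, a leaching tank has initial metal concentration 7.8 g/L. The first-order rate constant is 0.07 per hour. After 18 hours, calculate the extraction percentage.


Compute the exponent:
-k * t = -0.07 * 18 = -1.26
Remaining concentration:
C = 7.8 * exp(-1.26)
= 7.8 * 0.2836540265
= 2.212501407 g/L
Extracted = 7.8 - 2.212501407 = 5.587498593 g/L
Extraction % = 5.587498593 / 7.8 * 100
= 71.6346%

71.6346%


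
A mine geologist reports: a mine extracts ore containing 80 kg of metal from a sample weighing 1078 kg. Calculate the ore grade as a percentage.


7.4212%

Ore grade = (metal mass / ore mass) * 100
= (80 / 1078) * 100
= 0.07421150278 * 100
= 7.4212%


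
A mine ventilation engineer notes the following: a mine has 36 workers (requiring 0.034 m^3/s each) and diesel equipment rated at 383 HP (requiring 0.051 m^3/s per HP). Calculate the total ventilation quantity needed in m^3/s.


20.757 m^3/s

Airflow for workers:
Q_people = 36 * 0.034 = 1.224 m^3/s
Airflow for diesel equipment:
Q_diesel = 383 * 0.051 = 19.533 m^3/s
Total ventilation:
Q_total = 1.224 + 19.533
= 20.757 m^3/s


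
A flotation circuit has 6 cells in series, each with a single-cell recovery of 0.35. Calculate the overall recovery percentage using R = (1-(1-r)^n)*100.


Complement of single-cell recovery:
1 - r = 1 - 0.35 = 0.65
Raise to power n:
(1 - r)^6 = 0.65^6 = 0.07541889063
Overall recovery:
R = (1 - 0.07541889063) * 100
= 92.4581%

92.4581%


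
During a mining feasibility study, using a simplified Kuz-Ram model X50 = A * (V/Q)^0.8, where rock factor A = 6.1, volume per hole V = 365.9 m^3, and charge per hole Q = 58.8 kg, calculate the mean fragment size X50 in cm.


26.3341 cm

Compute V/Q:
V/Q = 365.9 / 58.8 = 6.222789116
Raise to the power 0.8:
(V/Q)^0.8 = 6.222789116^0.8 = 4.317059822
Multiply by A:
X50 = 6.1 * 4.317059822
= 26.3341 cm


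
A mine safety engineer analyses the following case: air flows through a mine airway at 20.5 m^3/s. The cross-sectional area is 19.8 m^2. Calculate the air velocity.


Velocity = flow rate / cross-sectional area
= 20.5 / 19.8
= 1.0354 m/s

1.0354 m/s


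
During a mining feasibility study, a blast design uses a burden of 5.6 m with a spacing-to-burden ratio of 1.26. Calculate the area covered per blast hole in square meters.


First, find the spacing:
Spacing = burden * ratio = 5.6 * 1.26
= 7.056 m
Then, calculate the area:
Area = burden * spacing = 5.6 * 7.056
= 39.5136 m^2

39.5136 m^2


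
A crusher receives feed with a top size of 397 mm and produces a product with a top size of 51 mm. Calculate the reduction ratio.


7.7843

Reduction ratio = feed size / product size
= 397 / 51
= 7.7843


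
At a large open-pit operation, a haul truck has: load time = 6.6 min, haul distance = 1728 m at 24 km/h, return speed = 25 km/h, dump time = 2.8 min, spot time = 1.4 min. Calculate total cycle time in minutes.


Convert haul speed to m/min: 24 * 1000/60 = 400 m/min
Haul time = 1728 / 400 = 4.32 min
Convert return speed to m/min: 25 * 1000/60 = 416.6666667 m/min
Return time = 1728 / 416.6666667 = 4.1472 min
Total cycle time:
= 6.6 + 4.32 + 2.8 + 4.1472 + 1.4
= 19.2672 min

19.2672 min


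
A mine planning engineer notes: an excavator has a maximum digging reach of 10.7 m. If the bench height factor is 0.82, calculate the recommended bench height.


8.774 m

Bench height = reach * factor
= 10.7 * 0.82
= 8.774 m


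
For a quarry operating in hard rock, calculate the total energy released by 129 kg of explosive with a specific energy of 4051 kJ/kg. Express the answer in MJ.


522.579 MJ

Energy = mass * specific_energy / 1000
= 129 * 4051 / 1000
= 522579 / 1000
= 522.579 MJ


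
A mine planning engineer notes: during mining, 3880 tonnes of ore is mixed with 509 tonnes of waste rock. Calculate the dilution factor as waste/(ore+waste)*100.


11.5972%

Total material = ore + waste
= 3880 + 509 = 4389 tonnes
Dilution = waste / total * 100
= 509 / 4389 * 100
= 0.1159717476 * 100
= 11.5972%


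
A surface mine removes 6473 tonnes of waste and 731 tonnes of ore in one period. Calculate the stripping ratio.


8.855

Stripping ratio = waste tonnage / ore tonnage
= 6473 / 731
= 8.855


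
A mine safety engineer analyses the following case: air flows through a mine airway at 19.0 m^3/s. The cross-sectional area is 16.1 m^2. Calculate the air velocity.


Velocity = flow rate / cross-sectional area
= 19.0 / 16.1
= 1.1801 m/s

1.1801 m/s


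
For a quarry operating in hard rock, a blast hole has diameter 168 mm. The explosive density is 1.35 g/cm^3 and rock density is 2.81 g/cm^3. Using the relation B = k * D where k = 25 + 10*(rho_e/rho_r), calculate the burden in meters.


5.0071 m

First, compute k:
rho_e / rho_r = 1.35 / 2.81 = 0.4804270463
k = 25 + 10 * 0.4804270463 = 29.80427046
Then, compute burden:
B = k * D / 1000 = 29.80427046 * 168 / 1000
= 5007.117438 / 1000
= 5.0071 m


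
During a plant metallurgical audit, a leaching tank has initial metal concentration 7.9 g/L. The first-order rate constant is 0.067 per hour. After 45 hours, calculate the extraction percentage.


Compute the exponent:
-k * t = -0.067 * 45 = -3.015
Remaining concentration:
C = 7.9 * exp(-3.015)
= 7.9 * 0.04904583549
= 0.3874621003 g/L
Extracted = 7.9 - 0.3874621003 = 7.5125379 g/L
Extraction % = 7.5125379 / 7.9 * 100
= 95.0954%

95.0954%


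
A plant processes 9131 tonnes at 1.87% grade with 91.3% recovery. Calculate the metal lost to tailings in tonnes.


Total metal in feed:
= 9131 * 1.87 / 100 = 170.7497 tonnes
Metal recovered:
= 170.7497 * 91.3 / 100 = 155.8944761 tonnes
Metal lost to tailings:
= 170.7497 - 155.8944761
= 14.8552 tonnes

14.8552 tonnes


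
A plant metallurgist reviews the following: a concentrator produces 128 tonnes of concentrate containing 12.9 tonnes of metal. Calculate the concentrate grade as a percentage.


10.0781%

Grade = (metal in concentrate / concentrate mass) * 100
= (12.9 / 128) * 100
= 0.10078125 * 100
= 10.0781%


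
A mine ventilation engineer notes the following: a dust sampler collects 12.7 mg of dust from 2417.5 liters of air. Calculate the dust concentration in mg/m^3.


Convert liters to m^3: 1 m^3 = 1000 L
Concentration = mass / volume * 1000
= 12.7 / 2417.5 * 1000
= 0.00525336091 * 1000
= 5.2534 mg/m^3

5.2534 mg/m^3


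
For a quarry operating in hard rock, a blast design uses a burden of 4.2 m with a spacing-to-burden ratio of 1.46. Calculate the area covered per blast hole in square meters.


First, find the spacing:
Spacing = burden * ratio = 4.2 * 1.46
= 6.132 m
Then, calculate the area:
Area = burden * spacing = 4.2 * 6.132
= 25.7544 m^2

25.7544 m^2


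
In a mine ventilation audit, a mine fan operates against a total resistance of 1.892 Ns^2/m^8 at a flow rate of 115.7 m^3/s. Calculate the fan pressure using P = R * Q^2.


25327.2391 Pa

Compute Q^2:
Q^2 = 115.7^2 = 13386.49
Compute pressure:
P = R * Q^2 = 1.892 * 13386.49
= 25327.2391 Pa


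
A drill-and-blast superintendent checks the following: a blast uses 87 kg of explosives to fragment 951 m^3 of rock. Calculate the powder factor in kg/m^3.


Powder factor = explosive mass / rock volume
= 87 / 951
= 0.0915 kg/m^3

0.0915 kg/m^3


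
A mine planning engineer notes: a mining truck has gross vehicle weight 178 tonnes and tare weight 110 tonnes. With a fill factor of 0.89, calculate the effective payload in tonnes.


60.52 tonnes

Maximum payload = gross - tare
= 178 - 110 = 68 tonnes
Effective payload = max payload * fill factor
= 68 * 0.89
= 60.52 tonnes


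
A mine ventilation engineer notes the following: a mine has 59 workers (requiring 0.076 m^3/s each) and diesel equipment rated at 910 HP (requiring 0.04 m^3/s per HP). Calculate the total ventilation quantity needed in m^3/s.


40.884 m^3/s

Airflow for workers:
Q_people = 59 * 0.076 = 4.484 m^3/s
Airflow for diesel equipment:
Q_diesel = 910 * 0.04 = 36.4 m^3/s
Total ventilation:
Q_total = 4.484 + 36.4
= 40.884 m^3/s


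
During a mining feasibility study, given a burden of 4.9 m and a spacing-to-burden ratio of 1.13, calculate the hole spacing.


Spacing = burden * ratio
= 4.9 * 1.13
= 5.537 m

5.537 m


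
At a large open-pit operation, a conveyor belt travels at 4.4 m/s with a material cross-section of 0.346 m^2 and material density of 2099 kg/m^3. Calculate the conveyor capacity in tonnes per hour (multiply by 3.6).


11503.8634 t/h

Volumetric flow = speed * area
= 4.4 * 0.346 = 1.5224 m^3/s
Mass flow = volumetric * density
= 1.5224 * 2099 = 3195.5176 kg/s
Convert to t/h: multiply by 3.6
Capacity = 3195.5176 * 3.6
= 11503.8634 t/h


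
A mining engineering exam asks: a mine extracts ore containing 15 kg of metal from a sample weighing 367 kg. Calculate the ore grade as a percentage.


4.0872%

Ore grade = (metal mass / ore mass) * 100
= (15 / 367) * 100
= 0.0408719346 * 100
= 4.0872%


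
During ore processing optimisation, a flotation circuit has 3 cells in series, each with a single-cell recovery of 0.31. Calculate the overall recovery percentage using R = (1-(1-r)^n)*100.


Complement of single-cell recovery:
1 - r = 1 - 0.31 = 0.69
Raise to power n:
(1 - r)^3 = 0.69^3 = 0.328509
Overall recovery:
R = (1 - 0.328509) * 100
= 67.1491%

67.1491%


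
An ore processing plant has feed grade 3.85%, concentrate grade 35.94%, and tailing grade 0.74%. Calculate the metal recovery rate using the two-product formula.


82.4774%

Using the two-product formula:
R = 100 * c * (f - t) / (f * (c - t))
Numerator = 100 * 35.94 * (3.85 - 0.74)
= 100 * 35.94 * 3.11
= 11177.34
Denominator = 3.85 * (35.94 - 0.74)
= 3.85 * 35.2
= 135.52
R = 11177.34 / 135.52
= 82.4774%


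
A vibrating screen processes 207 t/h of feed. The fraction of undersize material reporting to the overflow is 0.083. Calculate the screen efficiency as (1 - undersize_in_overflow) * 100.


91.7%

Screen efficiency = (1 - fraction of undersize in overflow) * 100
= (1 - 0.083) * 100
= 0.917 * 100
= 91.7%


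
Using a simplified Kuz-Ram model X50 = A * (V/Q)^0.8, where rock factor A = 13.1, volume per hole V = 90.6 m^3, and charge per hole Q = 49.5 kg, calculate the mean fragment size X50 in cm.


21.2466 cm

Compute V/Q:
V/Q = 90.6 / 49.5 = 1.83030303
Raise to the power 0.8:
(V/Q)^0.8 = 1.83030303^0.8 = 1.621878807
Multiply by A:
X50 = 13.1 * 1.621878807
= 21.2466 cm


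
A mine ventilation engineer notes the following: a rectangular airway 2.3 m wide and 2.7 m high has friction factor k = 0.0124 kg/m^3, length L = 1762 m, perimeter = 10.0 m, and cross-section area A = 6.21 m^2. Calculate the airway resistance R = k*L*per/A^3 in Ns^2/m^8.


0.9123 Ns^2/m^8

Compute the numerator:
k * L * per = 0.0124 * 1762 * 10.0
= 218.488
Compute the denominator:
A^3 = 6.21^3 = 239.483061
Resistance:
R = 218.488 / 239.483061
= 0.9123 Ns^2/m^8


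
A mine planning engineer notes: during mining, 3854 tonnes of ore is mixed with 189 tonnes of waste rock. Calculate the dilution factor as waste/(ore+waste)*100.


Total material = ore + waste
= 3854 + 189 = 4043 tonnes
Dilution = waste / total * 100
= 189 / 4043 * 100
= 0.04674746475 * 100
= 4.6747%

4.6747%


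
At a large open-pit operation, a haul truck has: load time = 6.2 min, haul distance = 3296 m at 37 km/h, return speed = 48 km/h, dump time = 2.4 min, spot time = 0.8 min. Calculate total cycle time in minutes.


Convert haul speed to m/min: 37 * 1000/60 = 616.6666667 m/min
Haul time = 3296 / 616.6666667 = 5.344864865 min
Convert return speed to m/min: 48 * 1000/60 = 800 m/min
Return time = 3296 / 800 = 4.12 min
Total cycle time:
= 6.2 + 5.344864865 + 2.4 + 4.12 + 0.8
= 18.8649 min

18.8649 min


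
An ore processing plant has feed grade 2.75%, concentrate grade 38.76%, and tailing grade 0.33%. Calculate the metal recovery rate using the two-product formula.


88.7557%

Using the two-product formula:
R = 100 * c * (f - t) / (f * (c - t))
Numerator = 100 * 38.76 * (2.75 - 0.33)
= 100 * 38.76 * 2.42
= 9379.92
Denominator = 2.75 * (38.76 - 0.33)
= 2.75 * 38.43
= 105.6825
R = 9379.92 / 105.6825
= 88.7557%


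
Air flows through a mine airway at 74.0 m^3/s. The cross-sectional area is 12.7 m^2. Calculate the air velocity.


5.8268 m/s

Velocity = flow rate / cross-sectional area
= 74.0 / 12.7
= 5.8268 m/s


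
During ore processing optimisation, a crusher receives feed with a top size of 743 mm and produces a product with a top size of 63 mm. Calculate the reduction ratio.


11.7937

Reduction ratio = feed size / product size
= 743 / 63
= 11.7937


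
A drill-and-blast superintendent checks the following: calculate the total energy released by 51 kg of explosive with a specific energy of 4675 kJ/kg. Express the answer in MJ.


Energy = mass * specific_energy / 1000
= 51 * 4675 / 1000
= 238425 / 1000
= 238.425 MJ

238.425 MJ


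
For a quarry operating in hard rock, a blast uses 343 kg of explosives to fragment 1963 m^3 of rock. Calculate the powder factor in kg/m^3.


0.1747 kg/m^3

Powder factor = explosive mass / rock volume
= 343 / 1963
= 0.1747 kg/m^3


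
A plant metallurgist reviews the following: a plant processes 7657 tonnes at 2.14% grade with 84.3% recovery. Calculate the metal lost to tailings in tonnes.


Total metal in feed:
= 7657 * 2.14 / 100 = 163.8598 tonnes
Metal recovered:
= 163.8598 * 84.3 / 100 = 138.1338114 tonnes
Metal lost to tailings:
= 163.8598 - 138.1338114
= 25.726 tonnes

25.726 tonnes


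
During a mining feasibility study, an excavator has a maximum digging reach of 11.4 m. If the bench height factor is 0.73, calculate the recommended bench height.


8.322 m

Bench height = reach * factor
= 11.4 * 0.73
= 8.322 m


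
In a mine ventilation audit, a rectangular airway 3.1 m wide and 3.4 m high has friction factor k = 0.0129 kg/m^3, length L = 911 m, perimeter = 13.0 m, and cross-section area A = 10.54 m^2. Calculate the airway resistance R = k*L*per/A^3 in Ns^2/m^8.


0.1305 Ns^2/m^8

Compute the numerator:
k * L * per = 0.0129 * 911 * 13.0
= 152.7747
Compute the denominator:
A^3 = 10.54^3 = 1170.905464
Resistance:
R = 152.7747 / 1170.905464
= 0.1305 Ns^2/m^8


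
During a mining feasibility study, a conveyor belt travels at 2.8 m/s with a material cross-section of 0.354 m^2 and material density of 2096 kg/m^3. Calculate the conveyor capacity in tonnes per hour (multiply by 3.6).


Volumetric flow = speed * area
= 2.8 * 0.354 = 0.9912 m^3/s
Mass flow = volumetric * density
= 0.9912 * 2096 = 2077.5552 kg/s
Convert to t/h: multiply by 3.6
Capacity = 2077.5552 * 3.6
= 7479.1987 t/h

7479.1987 t/h


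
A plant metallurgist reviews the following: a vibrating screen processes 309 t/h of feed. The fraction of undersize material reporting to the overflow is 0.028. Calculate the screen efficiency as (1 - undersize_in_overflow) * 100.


Screen efficiency = (1 - fraction of undersize in overflow) * 100
= (1 - 0.028) * 100
= 0.972 * 100
= 97.2%

97.2%


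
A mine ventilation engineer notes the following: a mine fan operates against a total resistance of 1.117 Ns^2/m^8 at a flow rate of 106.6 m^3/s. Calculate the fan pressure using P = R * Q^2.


Compute Q^2:
Q^2 = 106.6^2 = 11363.56
Compute pressure:
P = R * Q^2 = 1.117 * 11363.56
= 12693.0965 Pa

12693.0965 Pa


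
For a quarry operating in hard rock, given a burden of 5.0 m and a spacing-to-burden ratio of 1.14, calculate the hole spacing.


5.7 m

Spacing = burden * ratio
= 5.0 * 1.14
= 5.7 m


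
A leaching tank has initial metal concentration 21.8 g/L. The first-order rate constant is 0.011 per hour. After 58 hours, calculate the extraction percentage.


47.1652%

Compute the exponent:
-k * t = -0.011 * 58 = -0.638
Remaining concentration:
C = 21.8 * exp(-0.638)
= 21.8 * 0.5283480642
= 11.5179878 g/L
Extracted = 21.8 - 11.5179878 = 10.2820122 g/L
Extraction % = 10.2820122 / 21.8 * 100
= 47.1652%


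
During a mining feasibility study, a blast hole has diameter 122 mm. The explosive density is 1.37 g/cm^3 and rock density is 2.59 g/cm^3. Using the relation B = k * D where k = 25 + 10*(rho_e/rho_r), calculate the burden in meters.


First, compute k:
rho_e / rho_r = 1.37 / 2.59 = 0.528957529
k = 25 + 10 * 0.528957529 = 30.28957529
Then, compute burden:
B = k * D / 1000 = 30.28957529 * 122 / 1000
= 3695.328185 / 1000
= 3.6953 m

3.6953 m


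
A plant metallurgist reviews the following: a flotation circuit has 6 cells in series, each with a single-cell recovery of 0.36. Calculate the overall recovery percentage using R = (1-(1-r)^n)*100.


93.1281%

Complement of single-cell recovery:
1 - r = 1 - 0.36 = 0.64
Raise to power n:
(1 - r)^6 = 0.64^6 = 0.06871947674
Overall recovery:
R = (1 - 0.06871947674) * 100
= 93.1281%


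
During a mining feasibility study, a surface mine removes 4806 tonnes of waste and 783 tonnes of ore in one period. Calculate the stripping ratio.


Stripping ratio = waste tonnage / ore tonnage
= 4806 / 783
= 6.1379

6.1379


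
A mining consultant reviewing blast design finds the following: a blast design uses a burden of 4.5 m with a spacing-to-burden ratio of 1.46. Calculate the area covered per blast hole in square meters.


29.565 m^2

First, find the spacing:
Spacing = burden * ratio = 4.5 * 1.46
= 6.57 m
Then, calculate the area:
Area = burden * spacing = 4.5 * 6.57
= 29.565 m^2


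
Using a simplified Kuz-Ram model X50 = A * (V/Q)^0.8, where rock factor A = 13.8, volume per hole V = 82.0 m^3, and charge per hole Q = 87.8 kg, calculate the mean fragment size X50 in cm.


13.0658 cm

Compute V/Q:
V/Q = 82.0 / 87.8 = 0.9339407745
Raise to the power 0.8:
(V/Q)^0.8 = 0.9339407745^0.8 = 0.9467939392
Multiply by A:
X50 = 13.8 * 0.9467939392
= 13.0658 cm


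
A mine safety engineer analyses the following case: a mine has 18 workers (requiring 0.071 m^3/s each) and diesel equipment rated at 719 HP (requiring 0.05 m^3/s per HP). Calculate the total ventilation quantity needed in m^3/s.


Airflow for workers:
Q_people = 18 * 0.071 = 1.278 m^3/s
Airflow for diesel equipment:
Q_diesel = 719 * 0.05 = 35.95 m^3/s
Total ventilation:
Q_total = 1.278 + 35.95
= 37.228 m^3/s

37.228 m^3/s


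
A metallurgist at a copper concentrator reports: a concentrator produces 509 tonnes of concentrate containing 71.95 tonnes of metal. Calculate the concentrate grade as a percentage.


14.1356%

Grade = (metal in concentrate / concentrate mass) * 100
= (71.95 / 509) * 100
= 0.1413555992 * 100
= 14.1356%


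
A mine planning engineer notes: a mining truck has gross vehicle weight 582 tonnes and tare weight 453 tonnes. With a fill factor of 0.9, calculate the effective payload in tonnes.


116.1 tonnes

Maximum payload = gross - tare
= 582 - 453 = 129 tonnes
Effective payload = max payload * fill factor
= 129 * 0.9
= 116.1 tonnes


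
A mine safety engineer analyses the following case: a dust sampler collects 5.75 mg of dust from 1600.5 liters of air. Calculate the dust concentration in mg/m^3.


Convert liters to m^3: 1 m^3 = 1000 L
Concentration = mass / volume * 1000
= 5.75 / 1600.5 * 1000
= 0.003592627304 * 1000
= 3.5926 mg/m^3

3.5926 mg/m^3


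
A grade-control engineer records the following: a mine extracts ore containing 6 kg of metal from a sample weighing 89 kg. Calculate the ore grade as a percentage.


Ore grade = (metal mass / ore mass) * 100
= (6 / 89) * 100
= 0.06741573034 * 100
= 6.7416%

6.7416%


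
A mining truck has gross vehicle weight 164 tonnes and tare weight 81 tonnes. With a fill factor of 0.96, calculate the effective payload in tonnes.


79.68 tonnes

Maximum payload = gross - tare
= 164 - 81 = 83 tonnes
Effective payload = max payload * fill factor
= 83 * 0.96
= 79.68 tonnes


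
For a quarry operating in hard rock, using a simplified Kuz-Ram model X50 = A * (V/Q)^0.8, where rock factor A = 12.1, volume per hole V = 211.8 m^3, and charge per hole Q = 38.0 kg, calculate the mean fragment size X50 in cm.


47.8299 cm

Compute V/Q:
V/Q = 211.8 / 38.0 = 5.573684211
Raise to the power 0.8:
(V/Q)^0.8 = 5.573684211^0.8 = 3.952882338
Multiply by A:
X50 = 12.1 * 3.952882338
= 47.8299 cm


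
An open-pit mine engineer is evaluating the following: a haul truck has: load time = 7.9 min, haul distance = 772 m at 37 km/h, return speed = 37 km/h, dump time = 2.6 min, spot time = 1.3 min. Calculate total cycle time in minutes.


Convert haul speed to m/min: 37 * 1000/60 = 616.6666667 m/min
Haul time = 772 / 616.6666667 = 1.251891892 min
Convert return speed to m/min: 37 * 1000/60 = 616.6666667 m/min
Return time = 772 / 616.6666667 = 1.251891892 min
Total cycle time:
= 7.9 + 1.251891892 + 2.6 + 1.251891892 + 1.3
= 14.3038 min

14.3038 min


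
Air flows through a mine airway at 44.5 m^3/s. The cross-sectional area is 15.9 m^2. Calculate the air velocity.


2.7987 m/s

Velocity = flow rate / cross-sectional area
= 44.5 / 15.9
= 2.7987 m/s


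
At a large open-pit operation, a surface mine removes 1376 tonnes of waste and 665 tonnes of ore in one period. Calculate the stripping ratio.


Stripping ratio = waste tonnage / ore tonnage
= 1376 / 665
= 2.0692

2.0692


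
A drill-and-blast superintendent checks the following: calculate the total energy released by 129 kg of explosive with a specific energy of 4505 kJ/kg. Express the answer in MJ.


Energy = mass * specific_energy / 1000
= 129 * 4505 / 1000
= 581145 / 1000
= 581.145 MJ

581.145 MJ


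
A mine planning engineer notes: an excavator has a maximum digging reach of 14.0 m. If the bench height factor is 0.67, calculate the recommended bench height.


Bench height = reach * factor
= 14.0 * 0.67
= 9.38 m

9.38 m


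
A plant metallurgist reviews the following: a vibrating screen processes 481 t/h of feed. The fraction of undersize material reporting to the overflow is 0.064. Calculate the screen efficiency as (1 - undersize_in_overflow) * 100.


93.6%

Screen efficiency = (1 - fraction of undersize in overflow) * 100
= (1 - 0.064) * 100
= 0.936 * 100
= 93.6%


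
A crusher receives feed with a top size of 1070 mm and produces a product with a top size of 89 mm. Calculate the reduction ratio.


12.0225

Reduction ratio = feed size / product size
= 1070 / 89
= 12.0225


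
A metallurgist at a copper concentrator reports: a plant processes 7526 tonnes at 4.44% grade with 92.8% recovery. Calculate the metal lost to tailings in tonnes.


Total metal in feed:
= 7526 * 4.44 / 100 = 334.1544 tonnes
Metal recovered:
= 334.1544 * 92.8 / 100 = 310.0952832 tonnes
Metal lost to tailings:
= 334.1544 - 310.0952832
= 24.0591 tonnes

24.0591 tonnes


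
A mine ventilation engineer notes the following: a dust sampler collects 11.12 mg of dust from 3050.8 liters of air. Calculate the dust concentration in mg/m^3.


Convert liters to m^3: 1 m^3 = 1000 L
Concentration = mass / volume * 1000
= 11.12 / 3050.8 * 1000
= 0.003644945588 * 1000
= 3.6449 mg/m^3

3.6449 mg/m^3


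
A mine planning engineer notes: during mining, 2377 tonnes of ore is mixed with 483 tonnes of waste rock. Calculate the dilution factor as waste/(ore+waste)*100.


16.8881%

Total material = ore + waste
= 2377 + 483 = 2860 tonnes
Dilution = waste / total * 100
= 483 / 2860 * 100
= 0.1688811189 * 100
= 16.8881%


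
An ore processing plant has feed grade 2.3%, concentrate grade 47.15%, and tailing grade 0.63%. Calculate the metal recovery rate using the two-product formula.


73.592%

Using the two-product formula:
R = 100 * c * (f - t) / (f * (c - t))
Numerator = 100 * 47.15 * (2.3 - 0.63)
= 100 * 47.15 * 1.67
= 7874.05
Denominator = 2.3 * (47.15 - 0.63)
= 2.3 * 46.52
= 106.996
R = 7874.05 / 106.996
= 73.592%


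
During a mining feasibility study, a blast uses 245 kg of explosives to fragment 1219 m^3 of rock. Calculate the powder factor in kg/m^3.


Powder factor = explosive mass / rock volume
= 245 / 1219
= 0.201 kg/m^3

0.201 kg/m^3


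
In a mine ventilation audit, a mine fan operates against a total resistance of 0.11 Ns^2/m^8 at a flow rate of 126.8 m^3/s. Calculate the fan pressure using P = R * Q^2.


1768.6064 Pa

Compute Q^2:
Q^2 = 126.8^2 = 16078.24
Compute pressure:
P = R * Q^2 = 0.11 * 16078.24
= 1768.6064 Pa


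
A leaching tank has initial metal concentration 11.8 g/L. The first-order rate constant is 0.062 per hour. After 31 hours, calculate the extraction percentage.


85.3686%

Compute the exponent:
-k * t = -0.062 * 31 = -1.922
Remaining concentration:
C = 11.8 * exp(-1.922)
= 11.8 * 0.1463140412
= 1.726505686 g/L
Extracted = 11.8 - 1.726505686 = 10.07349431 g/L
Extraction % = 10.07349431 / 11.8 * 100
= 85.3686%


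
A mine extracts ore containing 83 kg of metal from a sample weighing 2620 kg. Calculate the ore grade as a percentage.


Ore grade = (metal mass / ore mass) * 100
= (83 / 2620) * 100
= 0.03167938931 * 100
= 3.1679%

3.1679%


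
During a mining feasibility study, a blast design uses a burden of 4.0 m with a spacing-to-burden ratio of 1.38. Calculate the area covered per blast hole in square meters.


22.08 m^2

First, find the spacing:
Spacing = burden * ratio = 4.0 * 1.38
= 5.52 m
Then, calculate the area:
Area = burden * spacing = 4.0 * 5.52
= 22.08 m^2
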